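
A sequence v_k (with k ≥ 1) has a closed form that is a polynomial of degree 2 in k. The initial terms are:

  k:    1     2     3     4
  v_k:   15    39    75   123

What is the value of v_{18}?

1st diffs: 24, 36, 48.
2nd diffs: 12, 12 (constant).
So v_k = 6k^2 + 6k + 3.
Evaluating at k = 18 gives v_{18} = 2055.

2055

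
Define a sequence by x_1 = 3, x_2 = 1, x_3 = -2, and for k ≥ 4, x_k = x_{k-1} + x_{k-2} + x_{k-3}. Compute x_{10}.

Applying the relation repeatedly:
x_4 = 2, x_5 = 1, x_6 = 1, x_7 = 4, x_8 = 6, x_9 = 11, x_{10} = 21.

21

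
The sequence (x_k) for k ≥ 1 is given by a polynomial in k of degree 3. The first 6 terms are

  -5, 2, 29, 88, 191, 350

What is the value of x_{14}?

1st diffs: 7, 27, 59, 103, 159.
2nd diffs: 20, 32, 44, 56.
3rd diffs: 12, 12, 12 (constant).
Newton forward-difference form: x_k = -5 + 7·C(k-1,1) + 20·C(k-1,2) + 12·C(k-1,3).
At k = 14: k-1 = 13, so x_{14} = -5 + 91 + 1560 + 3432 = 5078.

5078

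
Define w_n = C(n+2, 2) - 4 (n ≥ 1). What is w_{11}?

74

C(13, 2) = 78, so w_{11} = 74.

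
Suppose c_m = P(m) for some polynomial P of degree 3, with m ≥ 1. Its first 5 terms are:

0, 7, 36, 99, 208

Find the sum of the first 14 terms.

1st diffs: 7, 29, 63, 109.
2nd diffs: 22, 34, 46.
3rd diffs: 12, 12 (constant).
Newton forward-difference form: c_m = 7·C(m-1,1) + 22·C(m-1,2) + 12·C(m-1,3).
Continuing: …, 375, 612, 931, 1344, …, c_{14} = 5239.
Summing m = 1..14 (14 terms) gives 20657.

20657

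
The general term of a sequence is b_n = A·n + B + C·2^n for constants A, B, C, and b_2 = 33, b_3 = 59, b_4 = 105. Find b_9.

Write the equations: 2A + B + 4C = 33; 3A + B + 8C = 59; 4A + B + 16C = 105.
Subtracting the first from the second: A + 4C = 26.
Subtracting the second from the third: A + 8C = 46.
Solving: C = 5, A = 6, then B = 1.
Hence b_9 = 6·9 + 1 + 5·512 = 2615.

2615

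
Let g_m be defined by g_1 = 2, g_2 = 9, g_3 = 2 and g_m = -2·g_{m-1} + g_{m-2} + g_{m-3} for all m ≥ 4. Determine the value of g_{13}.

-3573

Applying the relation repeatedly:
g_4 = 7;  g_5 = -3;  g_6 = 15;  g_7 = -26;  g_8 = 64;  g_9 = -139;  g_{10} = 316;  g_{11} = -707;  g_{12} = 1591;  g_{13} = -3573.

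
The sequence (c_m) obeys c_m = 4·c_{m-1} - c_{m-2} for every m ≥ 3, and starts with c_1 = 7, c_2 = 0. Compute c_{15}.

-55058647

Step forward from the initial values:
c_3 = -7, c_4 = -28, c_5 = -105, …, c_{12} = -1059212, c_{13} = -3953033, c_{14} = -14752920, c_{15} = -55058647.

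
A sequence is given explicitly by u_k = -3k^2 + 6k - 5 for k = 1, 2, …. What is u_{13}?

u_{13} = -3·13^2 + 6·13 - 5 = -434.

-434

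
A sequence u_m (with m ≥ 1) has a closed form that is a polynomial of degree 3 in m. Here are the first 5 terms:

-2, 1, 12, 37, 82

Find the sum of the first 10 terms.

2335

1st diffs: 3, 11, 25, 45.
2nd diffs: 8, 14, 20.
3rd diffs: 6, 6 (constant).
So u_m = m^3 - 2m^2 + 2m - 3.
Continuing: …, 153, 256, 397, 582, …, u_{10} = 817.
Summing m = 1..10 (10 terms) gives 2335.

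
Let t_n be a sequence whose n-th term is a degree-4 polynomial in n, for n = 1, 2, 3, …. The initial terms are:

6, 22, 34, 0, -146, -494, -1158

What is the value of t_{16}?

-52044

1st diffs: 16, 12, -34, -146, -348, -664.
2nd diffs: -4, -46, -112, -202, -316.
3rd diffs: -42, -66, -90, -114.
4th diffs: -24, -24, -24 (constant).
So t_n = -n^4 + 3n^3 + 5n^2 - 5n + 4.
Evaluating at n = 16 gives t_{16} = -52044.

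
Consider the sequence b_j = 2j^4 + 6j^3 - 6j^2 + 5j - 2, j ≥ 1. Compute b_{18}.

243088

b_{18} = 2·18^4 + 6·18^3 - 6·18^2 + 5·18 - 2 = 243088.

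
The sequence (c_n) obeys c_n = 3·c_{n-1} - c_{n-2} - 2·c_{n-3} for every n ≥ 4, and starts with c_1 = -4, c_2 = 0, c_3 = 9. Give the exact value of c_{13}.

Compute successive terms:
c_4 = 35, c_5 = 96, c_6 = 235, c_7 = 539, c_8 = 1190, c_9 = 2561, c_{10} = 5415, c_{11} = 11304, c_{12} = 23375, c_{13} = 47991.

47991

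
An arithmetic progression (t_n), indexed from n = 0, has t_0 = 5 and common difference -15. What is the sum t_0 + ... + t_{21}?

-3355

t_n = 5 + (n - 0)·(-15).
t_{21} = -310; S = 22·(5 + (-310))/2 = -3355.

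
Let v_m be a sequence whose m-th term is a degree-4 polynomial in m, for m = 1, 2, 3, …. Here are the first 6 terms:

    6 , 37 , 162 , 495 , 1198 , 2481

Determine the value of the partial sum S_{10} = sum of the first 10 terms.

1st diffs: 31, 125, 333, 703, 1283.
2nd diffs: 94, 208, 370, 580.
3rd diffs: 114, 162, 210.
4th diffs: 48, 48 (constant).
Newton forward-difference form: v_m = 6 + 31·C(m-1,1) + 94·C(m-1,2) + 114·C(m-1,3) + 48·C(m-1,4).
Continuing: 4602, 7867, 12630, 19293.
Summing m = 1..10 (10 terms) gives 48771.

48771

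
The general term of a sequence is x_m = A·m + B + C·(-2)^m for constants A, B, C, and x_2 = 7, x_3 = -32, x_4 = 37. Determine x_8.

At m = 2, 3, 4: 2A + B + 4C = 7; 3A + B - 8C = -32; 4A + B + 16C = 37.
Subtracting the first from the second: A - 12C = -39.
Subtracting the second from the third: A + 24C = 69.
Solving: C = 3, A = -3, then B = 1.
Hence x_8 = -3·8 + 1 + 3·256 = 745.

745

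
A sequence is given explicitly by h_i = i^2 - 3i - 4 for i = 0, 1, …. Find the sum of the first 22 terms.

2530

Over i = 0..21: Σi = 231, Σi² = 3311.
Total = (1)·3311 + (-3)·231 + (-4)·22 = 2530.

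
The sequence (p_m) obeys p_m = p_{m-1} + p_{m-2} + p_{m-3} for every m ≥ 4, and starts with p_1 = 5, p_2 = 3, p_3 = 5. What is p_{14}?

Step forward from the initial values:
p_4 = 13; p_5 = 21; p_6 = 39; …; p_{11} = 829; p_{12} = 1525; p_{13} = 2805; p_{14} = 5159.

5159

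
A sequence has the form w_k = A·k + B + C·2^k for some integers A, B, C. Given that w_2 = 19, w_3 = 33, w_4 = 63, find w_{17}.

Plug in k = 2, 3, 4: 2A + B + 4C = 19; 3A + B + 8C = 33; 4A + B + 16C = 63.
Subtracting the first from the second: A + 4C = 14.
Subtracting the second from the third: A + 8C = 30.
Solving: C = 4, A = -2, then B = 7.
Hence w_{17} = -2·17 + 7 + 4·131072 = 524261.

524261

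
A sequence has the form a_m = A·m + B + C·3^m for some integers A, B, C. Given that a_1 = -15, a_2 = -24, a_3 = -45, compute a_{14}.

The three given values yield: A + B + 3C = -15; 2A + B + 9C = -24; 3A + B + 27C = -45.
Subtracting the first from the second: A + 6C = -9.
Subtracting the second from the third: A + 18C = -21.
Solving: C = -1, A = -3, then B = -9.
Hence a_{14} = -3·14 + (-9) + (-1)·4782969 = -4783020.

-4783020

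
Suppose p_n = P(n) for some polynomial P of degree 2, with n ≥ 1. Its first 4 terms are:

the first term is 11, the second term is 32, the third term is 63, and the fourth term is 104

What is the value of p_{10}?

560

1st diffs: 21, 31, 41.
2nd diffs: 10, 10 (constant).
Newton forward-difference form: p_n = 11 + 21·C(n-1,1) + 10·C(n-1,2).
At n = 10: n-1 = 9, so p_{10} = 11 + 189 + 360 = 560.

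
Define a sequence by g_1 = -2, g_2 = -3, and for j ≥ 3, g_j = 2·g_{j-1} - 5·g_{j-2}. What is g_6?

g_3 = 4; g_4 = 23; g_5 = 26; g_6 = -63.

-63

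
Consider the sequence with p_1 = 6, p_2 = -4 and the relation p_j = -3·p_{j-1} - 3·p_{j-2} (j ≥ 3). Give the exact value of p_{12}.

Applying the relation repeatedly:
p_3 = -6  p_4 = 30  p_5 = -72  p_6 = 126  p_7 = -162  p_8 = 108  p_9 = 162  p_{10} = -810  p_{11} = 1944  p_{12} = -3402.

-3402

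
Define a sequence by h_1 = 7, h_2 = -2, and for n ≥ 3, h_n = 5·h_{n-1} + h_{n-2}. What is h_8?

Applying the relation repeatedly:
h_3 = -3; h_4 = -17; h_5 = -88; h_6 = -457; h_7 = -2373; h_8 = -12322.

-12322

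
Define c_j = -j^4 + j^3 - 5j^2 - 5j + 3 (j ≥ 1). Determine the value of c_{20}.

c_{20} = -1·20^4 + 1·20^3 - 5·20^2 - 5·20 + 3 = -154097.

-154097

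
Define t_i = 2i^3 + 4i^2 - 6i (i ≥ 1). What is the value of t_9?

1728

t_9 = 2·9^3 + 4·9^2 - 6·9 = 1728.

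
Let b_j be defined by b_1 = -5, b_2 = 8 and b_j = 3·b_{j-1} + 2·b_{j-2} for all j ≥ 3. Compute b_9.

32602

b_3 = 14;  b_4 = 58;  b_5 = 202;  b_6 = 722;  b_7 = 2570;  b_8 = 9154;  b_9 = 32602.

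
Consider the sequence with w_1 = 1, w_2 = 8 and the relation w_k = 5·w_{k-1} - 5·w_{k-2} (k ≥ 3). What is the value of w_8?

24000

Iterate the recurrence:
w_3 = 35; w_4 = 135; w_5 = 500; w_6 = 1825; w_7 = 6625; w_8 = 24000.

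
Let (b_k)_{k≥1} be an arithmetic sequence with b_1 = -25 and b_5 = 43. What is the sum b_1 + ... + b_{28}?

5726

Common difference d = (43 - (-25)) / (5 - 1) = 17.
b_k = -25 + (k - 1)·17.
b_{28} = 434; S = 28·(-25 + 434)/2 = 5726.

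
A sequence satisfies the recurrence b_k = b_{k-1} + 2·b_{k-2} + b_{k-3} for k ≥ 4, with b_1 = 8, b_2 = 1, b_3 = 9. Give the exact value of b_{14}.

38080

Step forward from the initial values:
b_4 = 19, b_5 = 38, b_6 = 85, …, b_{11} = 3843, b_{12} = 8254, b_{13} = 17729, b_{14} = 38080.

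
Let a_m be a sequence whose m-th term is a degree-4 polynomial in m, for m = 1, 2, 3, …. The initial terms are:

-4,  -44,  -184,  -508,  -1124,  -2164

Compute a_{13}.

1st diffs: -40, -140, -324, -616, -1040.
2nd diffs: -100, -184, -292, -424.
3rd diffs: -84, -108, -132.
4th diffs: -24, -24 (constant).
So a_m = -m^4 - 4m^3 - m^2 + 6m - 4.
Evaluating at m = 13 gives a_{13} = -37444.

-37444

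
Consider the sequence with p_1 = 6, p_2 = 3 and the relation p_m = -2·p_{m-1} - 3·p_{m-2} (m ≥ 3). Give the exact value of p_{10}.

1227

Compute successive terms:
p_3 = -24; p_4 = 39; p_5 = -6; p_6 = -105; p_7 = 228; p_8 = -141; p_9 = -402; p_{10} = 1227.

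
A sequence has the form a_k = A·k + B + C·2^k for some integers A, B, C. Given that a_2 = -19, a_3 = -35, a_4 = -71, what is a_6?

-303

At k = 2, 3, 4: 2A + B + 4C = -19; 3A + B + 8C = -35; 4A + B + 16C = -71.
Subtracting the first from the second: A + 4C = -16.
Subtracting the second from the third: A + 8C = -36.
Solving: C = -5, A = 4, then B = -7.
Hence a_6 = 4·6 + (-7) + (-5)·64 = -303.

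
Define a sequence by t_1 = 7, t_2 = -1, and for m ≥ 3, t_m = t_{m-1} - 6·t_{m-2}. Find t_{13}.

t_3 = -43, t_4 = -37, t_5 = 221, …, t_{10} = 23003, t_{11} = 12461, t_{12} = -125557, t_{13} = -200323.

-200323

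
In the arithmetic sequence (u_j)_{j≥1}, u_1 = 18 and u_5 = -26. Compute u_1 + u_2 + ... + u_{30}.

Common difference d = (-26 - 18) / (5 - 1) = -11.
u_j = 18 + (j - 1)·(-11).
u_{30} = -301; S = 30·(18 + (-301))/2 = -4245.

-4245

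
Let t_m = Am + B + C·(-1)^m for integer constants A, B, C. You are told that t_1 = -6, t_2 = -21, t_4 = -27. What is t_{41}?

-126

The three given values yield: A + B - C = -6; 2A + B + C = -21; 4A + B + C = -27.
Subtracting the first from the second: A + 2C = -15.
Subtracting the second from the third: 2A = -6.
Solving: C = -6, A = -3, then B = -9.
Hence t_{41} = -3·41 + (-9) + (-6)·(-1) = -126.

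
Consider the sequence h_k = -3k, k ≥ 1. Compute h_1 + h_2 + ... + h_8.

Over k = 1..8: Σk = 36.
Total = (-3)·36 = -108.

-108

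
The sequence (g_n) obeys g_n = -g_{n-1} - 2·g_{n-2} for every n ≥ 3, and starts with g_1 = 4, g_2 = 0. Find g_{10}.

Step forward from the initial values:
g_3 = -8;  g_4 = 8;  g_5 = 8;  g_6 = -24;  g_7 = 8;  g_8 = 40;  g_9 = -56;  g_{10} = -24.

-24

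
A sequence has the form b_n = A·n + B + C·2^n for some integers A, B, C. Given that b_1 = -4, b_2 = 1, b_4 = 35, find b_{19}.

The three given values yield: A + B + 2C = -4; 2A + B + 4C = 1; 4A + B + 16C = 35.
Subtracting the first from the second: A + 2C = 5.
Subtracting the second from the third: 2A + 12C = 34.
Solving: C = 3, A = -1, then B = -9.
So b_n = -1·n + (-9) + 3·2^n; at n=19 this is 1572836.

1572836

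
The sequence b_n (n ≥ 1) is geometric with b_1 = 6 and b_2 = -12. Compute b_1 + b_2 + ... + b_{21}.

4194306

Common ratio r = -2.
b_n = 6·(-2)^(n-1).
S = 6·((-2)^21 - 1)/(-2 - 1) = 6·(-2097152 - 1)/(-3) = 4194306.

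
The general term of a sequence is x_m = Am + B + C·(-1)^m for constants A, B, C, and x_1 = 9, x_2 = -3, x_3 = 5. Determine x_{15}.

-19

The three given values yield: A + B - C = 9; 2A + B + C = -3; 3A + B - C = 5.
Subtracting the first from the second: A + 2C = -12.
Subtracting the second from the third: A - 2C = 8.
Solving: C = -5, A = -2, then B = 6.
So x_m = -2·m + 6 + (-5)·(-1)^m; at m=15 this is -19.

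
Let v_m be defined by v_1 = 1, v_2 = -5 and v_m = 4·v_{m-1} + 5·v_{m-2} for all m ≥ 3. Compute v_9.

Compute successive terms:
v_3 = -15  v_4 = -85  v_5 = -415  v_6 = -2085  v_7 = -10415  v_8 = -52085  v_9 = -260415.
(Characteristic roots are 5 and -1.)

-260415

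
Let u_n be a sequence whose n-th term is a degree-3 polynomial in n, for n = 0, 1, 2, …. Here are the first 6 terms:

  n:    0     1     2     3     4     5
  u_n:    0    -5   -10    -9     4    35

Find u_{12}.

1st diffs: -5, -5, 1, 13, 31.
2nd diffs: 0, 6, 12, 18.
3rd diffs: 6, 6, 6 (constant).
Newton forward-difference form: u_n = (-5)·C(n,1) + 6·C(n,3).
At n = 12: n = 12, so u_{12} = -60 + 1320 = 1260.

1260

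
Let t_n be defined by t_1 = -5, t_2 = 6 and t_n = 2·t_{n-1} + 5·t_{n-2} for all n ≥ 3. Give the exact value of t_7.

Compute successive terms:
t_3 = -13, t_4 = 4, t_5 = -57, t_6 = -94, t_7 = -473.

-473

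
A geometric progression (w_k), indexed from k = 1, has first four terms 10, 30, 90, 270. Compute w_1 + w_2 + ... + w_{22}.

156905298040

Common ratio r = 3.
w_k = 10·3^(k-1).
S = 10·(3^22 - 1)/(3 - 1) = 10·(31381059609 - 1)/(2) = 156905298040.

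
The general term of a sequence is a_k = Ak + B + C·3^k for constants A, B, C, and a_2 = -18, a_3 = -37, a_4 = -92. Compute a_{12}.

The three given values yield: 2A + B + 9C = -18; 3A + B + 27C = -37; 4A + B + 81C = -92.
Subtracting the first from the second: A + 18C = -19.
Subtracting the second from the third: A + 54C = -55.
Solving: C = -1, A = -1, then B = -7.
Hence a_{12} = -1·12 + (-7) + (-1)·531441 = -531460.

-531460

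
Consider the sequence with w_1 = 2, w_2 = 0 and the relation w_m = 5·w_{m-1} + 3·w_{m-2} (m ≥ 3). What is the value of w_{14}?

826926240

w_3 = 6;  w_4 = 30;  w_5 = 168;  …;  w_{11} = 4859736;  w_{12} = 26929650;  w_{13} = 149227458;  w_{14} = 826926240.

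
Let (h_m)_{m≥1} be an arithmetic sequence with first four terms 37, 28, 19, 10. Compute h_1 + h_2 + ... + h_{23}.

Common difference d = -9.
h_m = 37 + (m - 1)·(-9).
h_{23} = -161; S = 23·(37 + (-161))/2 = -1426.

-1426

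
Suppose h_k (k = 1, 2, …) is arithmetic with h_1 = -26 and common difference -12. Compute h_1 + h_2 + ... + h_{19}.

h_k = -26 + (k - 1)·(-12).
h_{19} = -242; S = 19·(-26 + (-242))/2 = -2546.

-2546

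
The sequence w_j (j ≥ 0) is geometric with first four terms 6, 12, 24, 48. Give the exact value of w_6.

384

Common ratio r = 2.
w_j = 6·2^(j-0).
w_6 = 6·2^6 = 384.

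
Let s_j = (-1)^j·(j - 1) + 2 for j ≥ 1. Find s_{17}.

-14

(-1)^17 = -1; j - 1 at j=17 is 16; so s_{17} = -14.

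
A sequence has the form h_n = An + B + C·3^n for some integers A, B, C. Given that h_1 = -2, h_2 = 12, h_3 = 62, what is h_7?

6526

At n = 1, 2, 3: A + B + 3C = -2; 2A + B + 9C = 12; 3A + B + 27C = 62.
Subtracting the first from the second: A + 6C = 14.
Subtracting the second from the third: A + 18C = 50.
Solving: C = 3, A = -4, then B = -7.
Hence h_7 = -4·7 + (-7) + 3·2187 = 6526.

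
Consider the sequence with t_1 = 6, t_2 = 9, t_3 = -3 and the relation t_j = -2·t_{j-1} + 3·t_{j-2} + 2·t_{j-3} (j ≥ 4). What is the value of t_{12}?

Step forward from the initial values:
t_4 = 45, t_5 = -81, t_6 = 291, t_7 = -735, t_8 = 2181, t_9 = -5985, t_{10} = 17043, t_{11} = -47679, t_{12} = 134517.

134517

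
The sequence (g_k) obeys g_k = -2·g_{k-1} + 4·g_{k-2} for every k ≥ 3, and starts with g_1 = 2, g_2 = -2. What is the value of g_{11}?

Step forward from the initial values:
g_3 = 12; g_4 = -32; g_5 = 112; g_6 = -352; g_7 = 1152; g_8 = -3712; g_9 = 12032; g_{10} = -38912; g_{11} = 125952.

125952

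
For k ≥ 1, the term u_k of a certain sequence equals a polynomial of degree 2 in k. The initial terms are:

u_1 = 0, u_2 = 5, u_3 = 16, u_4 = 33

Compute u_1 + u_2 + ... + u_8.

1st diffs: 5, 11, 17.
2nd diffs: 6, 6 (constant).
Newton forward-difference form: u_k = 5·C(k-1,1) + 6·C(k-1,2).
Continuing: 56, 85, 120, 161.
Summing k = 1..8 (8 terms) gives 476.

476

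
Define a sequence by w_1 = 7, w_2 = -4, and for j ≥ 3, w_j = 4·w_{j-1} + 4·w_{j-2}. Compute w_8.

Applying the relation repeatedly:
w_3 = 12  w_4 = 32  w_5 = 176  w_6 = 832  w_7 = 4032  w_8 = 19456.

19456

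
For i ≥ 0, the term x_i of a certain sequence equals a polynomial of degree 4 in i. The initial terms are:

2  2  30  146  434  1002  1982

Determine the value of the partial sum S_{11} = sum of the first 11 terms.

35530

1st diffs: 0, 28, 116, 288, 568, 980.
2nd diffs: 28, 88, 172, 280, 412.
3rd diffs: 60, 84, 108, 132.
4th diffs: 24, 24, 24 (constant).
So x_i = i^4 + 4i^3 - 5i^2 + 2.
Continuing: 3530, 5826, 9074, 13502.
Summing i = 0..10 (11 terms) gives 35530.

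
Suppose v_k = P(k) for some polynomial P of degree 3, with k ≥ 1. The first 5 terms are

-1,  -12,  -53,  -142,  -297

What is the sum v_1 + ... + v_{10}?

1st diffs: -11, -41, -89, -155.
2nd diffs: -30, -48, -66.
3rd diffs: -18, -18 (constant).
Newton forward-difference form: v_k = -1 + (-11)·C(k-1,1) + (-30)·C(k-1,2) + (-18)·C(k-1,3).
Continuing: …, -536, -877, -1338, -1937, …, v_{10} = -2692.
Summing k = 1..10 (10 terms) gives -7885.

-7885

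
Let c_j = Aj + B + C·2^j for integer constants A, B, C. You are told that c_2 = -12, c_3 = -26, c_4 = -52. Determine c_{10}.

Write the equations: 2A + B + 4C = -12; 3A + B + 8C = -26; 4A + B + 16C = -52.
Subtracting the first from the second: A + 4C = -14.
Subtracting the second from the third: A + 8C = -26.
Solving: C = -3, A = -2, then B = 4.
Therefore c_{10} = -20 + 4 + (-3)·1024 = -3088.

-3088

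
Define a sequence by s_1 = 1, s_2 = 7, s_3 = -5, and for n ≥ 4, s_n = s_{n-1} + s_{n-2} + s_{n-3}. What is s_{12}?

211

Iterate the recurrence:
s_4 = 3; s_5 = 5; s_6 = 3; s_7 = 11; s_8 = 19; s_9 = 33; s_{10} = 63; s_{11} = 115; s_{12} = 211.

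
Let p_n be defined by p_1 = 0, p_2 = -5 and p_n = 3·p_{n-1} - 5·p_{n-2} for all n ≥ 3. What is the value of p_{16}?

17980

Compute successive terms:
p_3 = -15  p_4 = -20  p_5 = 15  …  p_{13} = 26640  p_{14} = 104395  p_{15} = 179985  p_{16} = 17980.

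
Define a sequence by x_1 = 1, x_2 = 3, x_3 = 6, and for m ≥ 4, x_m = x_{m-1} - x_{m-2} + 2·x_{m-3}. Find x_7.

x_4 = 5; x_5 = 5; x_6 = 12; x_7 = 17.

17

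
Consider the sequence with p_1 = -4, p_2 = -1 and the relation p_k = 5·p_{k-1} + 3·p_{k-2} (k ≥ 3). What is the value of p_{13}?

Step forward from the initial values:
p_3 = -17  p_4 = -88  p_5 = -491  …  p_{10} = -2563936  p_{11} = -14207747  p_{12} = -78730543  p_{13} = -436275956.

-436275956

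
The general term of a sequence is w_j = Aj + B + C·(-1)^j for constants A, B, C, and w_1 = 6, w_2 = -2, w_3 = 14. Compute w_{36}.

134

Write the equations: A + B - C = 6; 2A + B + C = -2; 3A + B - C = 14.
Subtracting the first from the second: A + 2C = -8.
Subtracting the second from the third: A - 2C = 16.
Solving: C = -6, A = 4, then B = -4.
Hence w_{36} = 4·36 + (-4) + (-6)·1 = 134.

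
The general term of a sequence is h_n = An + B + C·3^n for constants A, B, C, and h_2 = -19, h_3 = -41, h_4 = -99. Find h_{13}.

Write the equations: 2A + B + 9C = -19; 3A + B + 27C = -41; 4A + B + 81C = -99.
Subtracting the first from the second: A + 18C = -22.
Subtracting the second from the third: A + 54C = -58.
Solving: C = -1, A = -4, then B = -2.
Hence h_{13} = -4·13 + (-2) + (-1)·1594323 = -1594377.

-1594377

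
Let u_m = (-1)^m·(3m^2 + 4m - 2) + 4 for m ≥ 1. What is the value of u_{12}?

482

(-1)^12 = 1; 3m^2 + 4m - 2 at m=12 is 478; so u_{12} = 482.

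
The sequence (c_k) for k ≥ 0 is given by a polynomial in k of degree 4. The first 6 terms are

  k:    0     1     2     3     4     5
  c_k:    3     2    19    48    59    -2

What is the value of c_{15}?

-33612

1st diffs: -1, 17, 29, 11, -61.
2nd diffs: 18, 12, -18, -72.
3rd diffs: -6, -30, -54.
4th diffs: -24, -24 (constant).
So c_k = -k^4 + 5k^3 + k^2 - 6k + 3.
Evaluating at k = 15 gives c_{15} = -33612.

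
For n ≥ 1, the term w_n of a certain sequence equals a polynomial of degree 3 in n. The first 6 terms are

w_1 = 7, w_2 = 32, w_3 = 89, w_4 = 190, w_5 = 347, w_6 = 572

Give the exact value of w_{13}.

1st diffs: 25, 57, 101, 157, 225.
2nd diffs: 32, 44, 56, 68.
3rd diffs: 12, 12, 12 (constant).
So w_n = 2n^3 + 4n^2 - n + 2.
Evaluating at n = 13 gives w_{13} = 5059.

5059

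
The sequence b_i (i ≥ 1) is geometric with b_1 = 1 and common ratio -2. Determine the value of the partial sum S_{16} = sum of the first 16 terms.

b_i = 1·(-2)^(i-1).
S = 1·((-2)^16 - 1)/(-2 - 1) = 1·(65536 - 1)/(-3) = -21845.

-21845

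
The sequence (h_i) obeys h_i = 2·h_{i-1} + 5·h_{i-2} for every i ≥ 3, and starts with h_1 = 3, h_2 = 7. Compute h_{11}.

Step forward from the initial values:
h_3 = 29; h_4 = 93; h_5 = 331; h_6 = 1127; h_7 = 3909; h_8 = 13453; h_9 = 46451; h_{10} = 160167; h_{11} = 552589.

552589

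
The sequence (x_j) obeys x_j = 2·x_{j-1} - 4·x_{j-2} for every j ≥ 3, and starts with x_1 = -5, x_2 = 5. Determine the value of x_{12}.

x_3 = 30;  x_4 = 40;  x_5 = -40;  x_6 = -240;  x_7 = -320;  x_8 = 320;  x_9 = 1920;  x_{10} = 2560;  x_{11} = -2560;  x_{12} = -15360.

-15360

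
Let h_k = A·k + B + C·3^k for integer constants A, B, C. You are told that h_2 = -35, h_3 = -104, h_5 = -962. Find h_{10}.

At k = 2, 3, 5: 2A + B + 9C = -35; 3A + B + 27C = -104; 5A + B + 243C = -962.
Subtracting the first from the second: A + 18C = -69.
Subtracting the second from the third: 2A + 216C = -858.
Solving: C = -4, A = 3, then B = -5.
So h_k = 3·k + (-5) + (-4)·3^k; at k=10 this is -236171.

-236171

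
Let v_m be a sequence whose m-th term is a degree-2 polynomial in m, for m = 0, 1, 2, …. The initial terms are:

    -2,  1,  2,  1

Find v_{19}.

-287

1st diffs: 3, 1, -1.
2nd diffs: -2, -2 (constant).
So v_m = -m^2 + 4m - 2.
Evaluating at m = 19 gives v_{19} = -287.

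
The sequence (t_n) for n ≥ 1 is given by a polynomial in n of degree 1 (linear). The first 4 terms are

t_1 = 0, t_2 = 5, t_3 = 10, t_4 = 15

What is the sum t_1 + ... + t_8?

140

1st diffs: 5, 5, 5 (constant).
So t_n = 5n - 5.
Continuing: 20, 25, 30, 35.
Summing n = 1..8 (8 terms) gives 140.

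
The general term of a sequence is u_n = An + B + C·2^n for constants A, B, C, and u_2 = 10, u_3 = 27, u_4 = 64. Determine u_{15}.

The three given values yield: 2A + B + 4C = 10; 3A + B + 8C = 27; 4A + B + 16C = 64.
Subtracting the first from the second: A + 4C = 17.
Subtracting the second from the third: A + 8C = 37.
Solving: C = 5, A = -3, then B = -4.
Therefore u_{15} = -45 + (-4) + 5·32768 = 163791.

163791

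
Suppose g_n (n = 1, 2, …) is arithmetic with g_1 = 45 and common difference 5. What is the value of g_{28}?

180

g_n = 45 + (n - 1)·5.
g_{28} = 45 + 27·5 = 180.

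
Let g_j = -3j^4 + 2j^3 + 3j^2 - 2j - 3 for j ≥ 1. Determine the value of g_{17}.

g_{17} = -3·17^4 + 2·17^3 + 3·17^2 - 2·17 - 3 = -239907.

-239907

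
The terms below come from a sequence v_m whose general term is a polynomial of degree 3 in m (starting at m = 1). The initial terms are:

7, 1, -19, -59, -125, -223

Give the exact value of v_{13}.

1st diffs: -6, -20, -40, -66, -98.
2nd diffs: -14, -20, -26, -32.
3rd diffs: -6, -6, -6 (constant).
So v_m = -m^3 - m^2 + 4m + 5.
Evaluating at m = 13 gives v_{13} = -2309.

-2309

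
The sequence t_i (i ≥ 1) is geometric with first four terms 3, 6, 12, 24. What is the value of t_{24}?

25165824

Common ratio r = 2.
t_i = 3·2^(i-1).
t_{24} = 3·2^23 = 25165824.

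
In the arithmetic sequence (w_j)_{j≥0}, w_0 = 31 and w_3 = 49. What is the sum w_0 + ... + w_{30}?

Common difference d = (49 - 31) / (3 - 0) = 6.
w_j = 31 + (j - 0)·6.
w_{30} = 211; S = 31·(31 + 211)/2 = 3751.

3751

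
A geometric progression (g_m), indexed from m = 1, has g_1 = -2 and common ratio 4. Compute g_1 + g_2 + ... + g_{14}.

-178956970

g_m = (-2)·4^(m-1).
S = (-2)·(4^14 - 1)/(4 - 1) = (-2)·(268435456 - 1)/(3) = -178956970.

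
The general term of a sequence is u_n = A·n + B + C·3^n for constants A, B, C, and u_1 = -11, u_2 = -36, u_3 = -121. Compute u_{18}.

At n = 1, 2, 3: A + B + 3C = -11; 2A + B + 9C = -36; 3A + B + 27C = -121.
Subtracting the first from the second: A + 6C = -25.
Subtracting the second from the third: A + 18C = -85.
Solving: C = -5, A = 5, then B = -1.
Therefore u_{18} = 90 + (-1) + (-5)·387420489 = -1937102356.

-1937102356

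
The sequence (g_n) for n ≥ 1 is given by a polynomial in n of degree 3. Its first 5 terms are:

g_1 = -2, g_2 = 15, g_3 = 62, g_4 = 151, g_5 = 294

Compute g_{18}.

12527

1st diffs: 17, 47, 89, 143.
2nd diffs: 30, 42, 54.
3rd diffs: 12, 12 (constant).
So g_n = 2n^3 + 3n^2 - 6n - 1.
Evaluating at n = 18 gives g_{18} = 12527.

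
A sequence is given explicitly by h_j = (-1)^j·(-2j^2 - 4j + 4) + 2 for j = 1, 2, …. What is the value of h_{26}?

(-1)^26 = 1; -2j^2 - 4j + 4 at j=26 is -1452; so h_{26} = -1450.

-1450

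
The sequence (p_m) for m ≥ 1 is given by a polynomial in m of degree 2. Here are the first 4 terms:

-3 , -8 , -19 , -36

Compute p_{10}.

-264

1st diffs: -5, -11, -17.
2nd diffs: -6, -6 (constant).
Newton forward-difference form: p_m = -3 + (-5)·C(m-1,1) + (-6)·C(m-1,2).
At m = 10: m-1 = 9, so p_{10} = -3 - 45 - 216 = -264.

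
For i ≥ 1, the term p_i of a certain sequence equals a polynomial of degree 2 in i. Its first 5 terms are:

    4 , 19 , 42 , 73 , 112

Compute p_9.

348

1st diffs: 15, 23, 31, 39.
2nd diffs: 8, 8, 8 (constant).
Newton forward-difference form: p_i = 4 + 15·C(i-1,1) + 8·C(i-1,2).
At i = 9: i-1 = 8, so p_9 = 4 + 120 + 224 = 348.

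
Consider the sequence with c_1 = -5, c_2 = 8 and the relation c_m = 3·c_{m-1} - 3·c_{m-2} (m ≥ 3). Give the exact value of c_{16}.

67797

Compute successive terms:
c_3 = 39; c_4 = 93; c_5 = 162; …; c_{13} = -3645; c_{14} = 5832; c_{15} = 28431; c_{16} = 67797.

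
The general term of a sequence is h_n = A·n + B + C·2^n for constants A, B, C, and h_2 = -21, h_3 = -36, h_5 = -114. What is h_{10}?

At n = 2, 3, 5: 2A + B + 4C = -21; 3A + B + 8C = -36; 5A + B + 32C = -114.
Subtracting the first from the second: A + 4C = -15.
Subtracting the second from the third: 2A + 24C = -78.
Solving: C = -3, A = -3, then B = -3.
Therefore h_{10} = -30 + (-3) + (-3)·1024 = -3105.

-3105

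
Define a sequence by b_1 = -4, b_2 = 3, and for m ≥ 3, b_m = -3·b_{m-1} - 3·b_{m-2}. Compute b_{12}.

2187

Compute successive terms:
b_3 = 3, b_4 = -18, b_5 = 45, b_6 = -81, b_7 = 108, b_8 = -81, b_9 = -81, b_{10} = 486, b_{11} = -1215, b_{12} = 2187.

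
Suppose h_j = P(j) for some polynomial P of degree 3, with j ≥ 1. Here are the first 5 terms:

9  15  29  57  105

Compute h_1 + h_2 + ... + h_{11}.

1st diffs: 6, 14, 28, 48.
2nd diffs: 8, 14, 20.
3rd diffs: 6, 6 (constant).
Newton forward-difference form: h_j = 9 + 6·C(j-1,1) + 8·C(j-1,2) + 6·C(j-1,3).
Continuing: …, 179, 285, 429, 617, …, h_{11} = 1149.
Summing j = 1..11 (11 terms) gives 3729.

3729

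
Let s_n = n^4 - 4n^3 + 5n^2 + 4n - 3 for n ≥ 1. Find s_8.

2397

s_8 = 1·8^4 - 4·8^3 + 5·8^2 + 4·8 - 3 = 2397.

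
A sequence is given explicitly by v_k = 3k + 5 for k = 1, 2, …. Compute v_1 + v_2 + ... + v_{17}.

Over k = 1..17: Σk = 153.
Total = (3)·153 + (5)·17 = 544.

544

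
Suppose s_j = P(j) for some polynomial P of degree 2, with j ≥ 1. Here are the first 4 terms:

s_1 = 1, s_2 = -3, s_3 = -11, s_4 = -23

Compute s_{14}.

-363

1st diffs: -4, -8, -12.
2nd diffs: -4, -4 (constant).
So s_j = -2j^2 + 2j + 1.
Evaluating at j = 14 gives s_{14} = -363.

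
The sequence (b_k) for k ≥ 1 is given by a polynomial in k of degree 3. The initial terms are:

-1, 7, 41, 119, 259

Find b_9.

1799

1st diffs: 8, 34, 78, 140.
2nd diffs: 26, 44, 62.
3rd diffs: 18, 18 (constant).
So b_k = 3k^3 - 5k^2 + 2k - 1.
Evaluating at k = 9 gives b_9 = 1799.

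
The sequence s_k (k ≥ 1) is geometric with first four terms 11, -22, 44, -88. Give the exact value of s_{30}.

Common ratio r = -2.
s_k = 11·(-2)^(k-1).
s_{30} = 11·(-2)^29 = -5905580032.

-5905580032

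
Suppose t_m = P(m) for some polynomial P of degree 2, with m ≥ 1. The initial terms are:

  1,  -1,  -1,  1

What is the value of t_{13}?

109

1st diffs: -2, 0, 2.
2nd diffs: 2, 2 (constant).
Newton forward-difference form: t_m = 1 + (-2)·C(m-1,1) + 2·C(m-1,2).
At m = 13: m-1 = 12, so t_{13} = 1 - 24 + 132 = 109.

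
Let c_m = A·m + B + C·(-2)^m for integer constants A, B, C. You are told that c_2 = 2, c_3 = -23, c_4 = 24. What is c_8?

Write the equations: 2A + B + 4C = 2; 3A + B - 8C = -23; 4A + B + 16C = 24.
Subtracting the first from the second: A - 12C = -25.
Subtracting the second from the third: A + 24C = 47.
Solving: C = 2, A = -1, then B = -4.
Therefore c_8 = -8 + (-4) + 2·256 = 500.

500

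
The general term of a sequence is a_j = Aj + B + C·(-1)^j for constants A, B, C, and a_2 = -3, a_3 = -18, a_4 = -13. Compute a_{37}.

The three given values yield: 2A + B + C = -3; 3A + B - C = -18; 4A + B + C = -13.
Subtracting the first from the second: A - 2C = -15.
Subtracting the second from the third: A + 2C = 5.
Solving: C = 5, A = -5, then B = 2.
Hence a_{37} = -5·37 + 2 + 5·(-1) = -188.

-188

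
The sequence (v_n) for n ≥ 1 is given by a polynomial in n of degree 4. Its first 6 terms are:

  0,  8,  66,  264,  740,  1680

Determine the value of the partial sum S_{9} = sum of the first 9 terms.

1st diffs: 8, 58, 198, 476, 940.
2nd diffs: 50, 140, 278, 464.
3rd diffs: 90, 138, 186.
4th diffs: 48, 48 (constant).
So v_n = 2n^4 - 5n^3 + 5n^2 - 2n.
Continuing: 3318, 5936, 9864.
Summing n = 1..9 (9 terms) gives 21876.

21876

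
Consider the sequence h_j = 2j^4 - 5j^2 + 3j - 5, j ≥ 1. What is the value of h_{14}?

75889

h_{14} = 2·14^4 - 5·14^2 + 3·14 - 5 = 75889.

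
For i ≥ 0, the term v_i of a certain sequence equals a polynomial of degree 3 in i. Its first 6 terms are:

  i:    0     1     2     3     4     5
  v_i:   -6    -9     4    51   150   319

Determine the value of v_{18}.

1st diffs: -3, 13, 47, 99, 169.
2nd diffs: 16, 34, 52, 70.
3rd diffs: 18, 18, 18 (constant).
So v_i = 3i^3 - i^2 - 5i - 6.
Evaluating at i = 18 gives v_{18} = 17076.

17076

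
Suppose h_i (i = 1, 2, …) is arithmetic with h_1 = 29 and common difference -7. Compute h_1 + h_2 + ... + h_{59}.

h_i = 29 + (i - 1)·(-7).
h_{59} = -377; S = 59·(29 + (-377))/2 = -10266.

-10266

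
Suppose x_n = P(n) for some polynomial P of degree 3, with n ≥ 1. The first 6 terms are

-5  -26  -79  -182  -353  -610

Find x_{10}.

1st diffs: -21, -53, -103, -171, -257.
2nd diffs: -32, -50, -68, -86.
3rd diffs: -18, -18, -18 (constant).
So x_n = -3n^3 + 2n^2 - 6n + 2.
Evaluating at n = 10 gives x_{10} = -2858.

-2858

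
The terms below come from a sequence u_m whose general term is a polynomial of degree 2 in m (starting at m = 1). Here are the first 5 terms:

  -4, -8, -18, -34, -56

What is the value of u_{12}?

-378

1st diffs: -4, -10, -16, -22.
2nd diffs: -6, -6, -6 (constant).
Newton forward-difference form: u_m = -4 + (-4)·C(m-1,1) + (-6)·C(m-1,2).
At m = 12: m-1 = 11, so u_{12} = -4 - 44 - 330 = -378.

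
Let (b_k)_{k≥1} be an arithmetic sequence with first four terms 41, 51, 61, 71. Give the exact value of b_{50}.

Common difference d = 10.
b_k = 41 + (k - 1)·10.
b_{50} = 41 + 49·10 = 531.

531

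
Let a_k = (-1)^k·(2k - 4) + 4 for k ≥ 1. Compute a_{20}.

40

(-1)^20 = 1; 2k - 4 at k=20 is 36; so a_{20} = 40.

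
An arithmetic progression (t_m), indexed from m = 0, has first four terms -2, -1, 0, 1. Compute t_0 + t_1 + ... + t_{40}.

Common difference d = 1.
t_m = -2 + (m - 0)·1.
t_{40} = 38; S = 41·(-2 + 38)/2 = 738.

738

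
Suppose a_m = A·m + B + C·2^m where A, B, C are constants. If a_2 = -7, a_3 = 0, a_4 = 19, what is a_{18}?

The three given values yield: 2A + B + 4C = -7; 3A + B + 8C = 0; 4A + B + 16C = 19.
Subtracting the first from the second: A + 4C = 7.
Subtracting the second from the third: A + 8C = 19.
Solving: C = 3, A = -5, then B = -9.
Hence a_{18} = -5·18 + (-9) + 3·262144 = 786333.

786333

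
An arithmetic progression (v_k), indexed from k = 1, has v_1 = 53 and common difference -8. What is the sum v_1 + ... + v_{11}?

143

v_k = 53 + (k - 1)·(-8).
v_{11} = -27; S = 11·(53 + (-27))/2 = 143.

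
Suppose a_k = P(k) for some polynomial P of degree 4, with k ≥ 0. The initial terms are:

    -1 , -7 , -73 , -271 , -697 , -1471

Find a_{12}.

1st diffs: -6, -66, -198, -426, -774.
2nd diffs: -60, -132, -228, -348.
3rd diffs: -72, -96, -120.
4th diffs: -24, -24 (constant).
Newton forward-difference form: a_k = -1 + (-6)·C(k,1) + (-60)·C(k,2) + (-72)·C(k,3) + (-24)·C(k,4).
At k = 12: k = 12, so a_{12} = -1 - 72 - 3960 - 15840 - 11880 = -31753.

-31753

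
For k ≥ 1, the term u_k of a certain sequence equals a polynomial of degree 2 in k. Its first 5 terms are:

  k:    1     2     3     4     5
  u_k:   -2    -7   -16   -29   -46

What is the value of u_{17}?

1st diffs: -5, -9, -13, -17.
2nd diffs: -4, -4, -4 (constant).
Newton forward-difference form: u_k = -2 + (-5)·C(k-1,1) + (-4)·C(k-1,2).
At k = 17: k-1 = 16, so u_{17} = -2 - 80 - 480 = -562.

-562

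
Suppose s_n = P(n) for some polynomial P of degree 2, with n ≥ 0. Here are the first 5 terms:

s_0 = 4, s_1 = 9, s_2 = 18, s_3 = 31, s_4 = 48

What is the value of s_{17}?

1st diffs: 5, 9, 13, 17.
2nd diffs: 4, 4, 4 (constant).
Newton forward-difference form: s_n = 4 + 5·C(n,1) + 4·C(n,2).
At n = 17: n = 17, so s_{17} = 4 + 85 + 544 = 633.

633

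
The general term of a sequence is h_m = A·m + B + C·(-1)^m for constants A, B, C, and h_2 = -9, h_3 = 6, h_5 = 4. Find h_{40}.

The three given values yield: 2A + B + C = -9; 3A + B - C = 6; 5A + B - C = 4.
Subtracting the first from the second: A - 2C = 15.
Subtracting the second from the third: 2A = -2.
Solving: C = -8, A = -1, then B = 1.
So h_m = -1·m + 1 + (-8)·(-1)^m; at m=40 this is -47.

-47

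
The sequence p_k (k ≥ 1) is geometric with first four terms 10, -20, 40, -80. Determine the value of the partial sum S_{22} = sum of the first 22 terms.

-13981010

Common ratio r = -2.
p_k = 10·(-2)^(k-1).
S = 10·((-2)^22 - 1)/(-2 - 1) = 10·(4194304 - 1)/(-3) = -13981010.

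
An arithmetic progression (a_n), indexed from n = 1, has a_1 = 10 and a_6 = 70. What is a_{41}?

Common difference d = (70 - 10) / (6 - 1) = 12.
a_n = 10 + (n - 1)·12.
a_{41} = 10 + 40·12 = 490.

490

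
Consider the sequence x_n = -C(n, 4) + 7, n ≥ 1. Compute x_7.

-28

C(7, 4) = 35, so x_7 = -28.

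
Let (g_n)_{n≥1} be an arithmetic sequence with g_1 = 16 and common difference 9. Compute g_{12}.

115

g_n = 16 + (n - 1)·9.
g_{12} = 16 + 11·9 = 115.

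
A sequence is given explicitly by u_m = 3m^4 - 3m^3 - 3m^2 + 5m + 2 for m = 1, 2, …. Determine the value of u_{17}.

235044

u_{17} = 3·17^4 - 3·17^3 - 3·17^2 + 5·17 + 2 = 235044.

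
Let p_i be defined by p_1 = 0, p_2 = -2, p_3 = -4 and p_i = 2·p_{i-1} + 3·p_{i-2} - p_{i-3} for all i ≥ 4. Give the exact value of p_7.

Applying the relation repeatedly:
p_4 = -14;  p_5 = -38;  p_6 = -114;  p_7 = -328.

-328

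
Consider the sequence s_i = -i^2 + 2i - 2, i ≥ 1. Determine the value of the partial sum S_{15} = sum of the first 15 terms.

-1030

Over i = 1..15: Σi = 120, Σi² = 1240.
Total = (-1)·1240 + (2)·120 + (-2)·15 = -1030.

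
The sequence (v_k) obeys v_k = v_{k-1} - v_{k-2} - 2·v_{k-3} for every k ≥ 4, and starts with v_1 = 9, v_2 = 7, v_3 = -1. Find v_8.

Applying the relation repeatedly:
v_4 = -26; v_5 = -39; v_6 = -11; v_7 = 80; v_8 = 169.

169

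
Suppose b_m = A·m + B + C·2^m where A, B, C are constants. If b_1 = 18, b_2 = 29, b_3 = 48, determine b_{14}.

65585

At m = 1, 2, 3: A + B + 2C = 18; 2A + B + 4C = 29; 3A + B + 8C = 48.
Subtracting the first from the second: A + 2C = 11.
Subtracting the second from the third: A + 4C = 19.
Solving: C = 4, A = 3, then B = 7.
Therefore b_{14} = 42 + 7 + 4·16384 = 65585.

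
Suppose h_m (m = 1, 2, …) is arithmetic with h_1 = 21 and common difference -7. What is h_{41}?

-259

h_m = 21 + (m - 1)·(-7).
h_{41} = 21 + 40·(-7) = -259.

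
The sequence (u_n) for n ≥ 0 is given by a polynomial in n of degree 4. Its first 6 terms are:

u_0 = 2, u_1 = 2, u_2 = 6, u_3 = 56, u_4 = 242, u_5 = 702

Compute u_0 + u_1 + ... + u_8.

1st diffs: 0, 4, 50, 186, 460.
2nd diffs: 4, 46, 136, 274.
3rd diffs: 42, 90, 138.
4th diffs: 48, 48 (constant).
So u_n = 2n^4 - 5n^3 + 3n^2 + 2.
Continuing: 1622, 3236, 5826.
Summing n = 0..8 (9 terms) gives 11694.

11694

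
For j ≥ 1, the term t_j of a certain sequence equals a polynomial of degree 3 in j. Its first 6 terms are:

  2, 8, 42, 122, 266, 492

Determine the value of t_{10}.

1st diffs: 6, 34, 80, 144, 226.
2nd diffs: 28, 46, 64, 82.
3rd diffs: 18, 18, 18 (constant).
Newton forward-difference form: t_j = 2 + 6·C(j-1,1) + 28·C(j-1,2) + 18·C(j-1,3).
At j = 10: j-1 = 9, so t_{10} = 2 + 54 + 1008 + 1512 = 2576.

2576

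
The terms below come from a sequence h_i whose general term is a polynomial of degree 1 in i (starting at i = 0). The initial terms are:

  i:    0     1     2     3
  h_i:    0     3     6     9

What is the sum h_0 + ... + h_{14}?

315

1st diffs: 3, 3, 3 (constant).
So h_i = 3i.
Continuing: …, 12, 15, 18, 21, …, h_{14} = 42.
Summing i = 0..14 (15 terms) gives 315.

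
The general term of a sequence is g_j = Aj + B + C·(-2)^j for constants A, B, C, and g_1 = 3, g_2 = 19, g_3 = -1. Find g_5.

Plug in j = 1, 2, 3: A + B - 2C = 3; 2A + B + 4C = 19; 3A + B - 8C = -1.
Subtracting the first from the second: A + 6C = 16.
Subtracting the second from the third: A - 12C = -20.
Solving: C = 2, A = 4, then B = 3.
Hence g_5 = 4·5 + 3 + 2·(-32) = -41.

-41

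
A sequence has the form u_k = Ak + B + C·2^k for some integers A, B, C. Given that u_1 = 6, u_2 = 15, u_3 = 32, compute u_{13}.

Write the equations: A + B + 2C = 6; 2A + B + 4C = 15; 3A + B + 8C = 32.
Subtracting the first from the second: A + 2C = 9.
Subtracting the second from the third: A + 4C = 17.
Solving: C = 4, A = 1, then B = -3.
Therefore u_{13} = 13 + (-3) + 4·8192 = 32778.

32778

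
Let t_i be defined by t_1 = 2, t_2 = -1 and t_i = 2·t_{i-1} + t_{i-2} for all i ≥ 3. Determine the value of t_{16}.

-33461

Applying the relation repeatedly:
t_3 = 0; t_4 = -1; t_5 = -2; …; t_{13} = -2378; t_{14} = -5741; t_{15} = -13860; t_{16} = -33461.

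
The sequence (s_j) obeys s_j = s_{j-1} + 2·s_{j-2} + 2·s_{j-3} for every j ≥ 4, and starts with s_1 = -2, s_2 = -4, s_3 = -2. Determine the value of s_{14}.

Step forward from the initial values:
s_4 = -14;  s_5 = -26;  s_6 = -58;  …;  s_{11} = -3594;  s_{12} = -8162;  s_{13} = -18522;  s_{14} = -42034.

-42034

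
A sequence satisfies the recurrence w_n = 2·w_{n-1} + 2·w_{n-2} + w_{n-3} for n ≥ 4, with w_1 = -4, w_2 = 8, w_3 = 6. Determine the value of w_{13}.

Applying the relation repeatedly:
w_4 = 24;  w_5 = 68;  w_6 = 190;  w_7 = 540;  w_8 = 1528;  w_9 = 4326;  w_{10} = 12248;  w_{11} = 34676;  w_{12} = 98174;  w_{13} = 277948.

277948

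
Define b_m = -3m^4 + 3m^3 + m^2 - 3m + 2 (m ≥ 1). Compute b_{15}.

b_{15} = -3·15^4 + 3·15^3 + 1·15^2 - 3·15 + 2 = -141568.

-141568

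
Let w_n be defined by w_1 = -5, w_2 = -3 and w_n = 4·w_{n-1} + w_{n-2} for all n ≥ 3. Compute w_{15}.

-559986409

w_3 = -17;  w_4 = -71;  w_5 = -301;  …;  w_{12} = -7366967;  w_{13} = -31206973;  w_{14} = -132194859;  w_{15} = -559986409.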